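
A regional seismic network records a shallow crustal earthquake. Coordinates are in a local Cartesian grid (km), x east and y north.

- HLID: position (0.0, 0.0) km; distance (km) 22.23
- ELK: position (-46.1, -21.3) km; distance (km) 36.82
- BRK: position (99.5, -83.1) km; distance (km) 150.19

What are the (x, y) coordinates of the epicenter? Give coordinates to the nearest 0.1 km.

Circle about each station: x² + y² = 22.23²; (x + 46.1)² + (y + 21.3)² = 36.82²; (x − 99.5)² + (y + 83.1)² = 150.19².
Subtracting pairs of circle equations eliminates x²+y² and gives linear equations (the radical axes):
-92.2 x − 42.6 y = 1717.36
199.0 x − 166.2 y = -5257.00
Solving the 2×2 system: x ≈ -21.4, y ≈ 6.0 km.
Check against HLID (with the unrounded x, y): √(x²+y²) = 22.23 ≈ 22.23 km. ✓

-21.4 km east, 6.0 km north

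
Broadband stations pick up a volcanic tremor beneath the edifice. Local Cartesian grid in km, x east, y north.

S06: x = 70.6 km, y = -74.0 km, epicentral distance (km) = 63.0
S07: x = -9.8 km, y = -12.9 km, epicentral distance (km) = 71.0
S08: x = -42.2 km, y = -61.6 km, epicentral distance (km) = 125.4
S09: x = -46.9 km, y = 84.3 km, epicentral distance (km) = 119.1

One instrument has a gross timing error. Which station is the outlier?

S06

Solve using three stations at a time. Using S07, S08, S09 (subtract circle equations pairwise → linear system) gives (x, y) ≈ (53.2, 19.8).
Distances from that point to each station vs reported:
  S06: calculated 95.4 vs reported 63.0 → residual 32.4 km
  S07: calculated 70.9 vs reported 71.0 → residual 0.1 km
  S08: calculated 125.4 vs reported 125.4 → residual 0.0 km
  S09: calculated 119.1 vs reported 119.1 → residual 0.0 km
S07, S08, S09 are mutually consistent (residuals ≈ 0); S06 is off by 32.4 km.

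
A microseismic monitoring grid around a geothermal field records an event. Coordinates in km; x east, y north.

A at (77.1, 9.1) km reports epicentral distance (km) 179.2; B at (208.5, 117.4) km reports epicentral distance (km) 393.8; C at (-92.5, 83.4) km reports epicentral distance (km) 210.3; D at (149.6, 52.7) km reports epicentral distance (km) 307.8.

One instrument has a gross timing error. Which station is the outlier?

Solve using three stations at a time. Using B, C, D (subtract circle equations pairwise → linear system) gives (x, y) ≈ (-100.5, -126.8).
Distances from that point to each station vs reported:
  A: calculated 223.6 vs reported 179.2 → residual 44.4 km
  B: calculated 393.8 vs reported 393.8 → residual 0.0 km
  C: calculated 210.3 vs reported 210.3 → residual 0.0 km
  D: calculated 307.8 vs reported 307.8 → residual 0.0 km
B, C, D are mutually consistent (residuals ≈ 0); A is off by 44.4 km.

A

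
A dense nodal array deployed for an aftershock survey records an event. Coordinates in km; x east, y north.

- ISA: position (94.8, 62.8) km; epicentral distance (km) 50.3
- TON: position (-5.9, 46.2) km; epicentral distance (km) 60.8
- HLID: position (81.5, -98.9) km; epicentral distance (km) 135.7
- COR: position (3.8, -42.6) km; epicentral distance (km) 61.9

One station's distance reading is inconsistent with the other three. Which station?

Solve using three stations at a time. Using ISA, TON, HLID (subtract circle equations pairwise → linear system) gives (x, y) ≈ (53.6, 33.9).
Distances from that point to each station vs reported:
  ISA: calculated 50.3 vs reported 50.3 → residual 0.0 km
  TON: calculated 60.8 vs reported 60.8 → residual 0.0 km
  HLID: calculated 135.7 vs reported 135.7 → residual 0.0 km
  COR: calculated 91.3 vs reported 61.9 → residual 29.4 km
ISA, TON, HLID are mutually consistent (residuals ≈ 0); COR is off by 29.4 km.

COR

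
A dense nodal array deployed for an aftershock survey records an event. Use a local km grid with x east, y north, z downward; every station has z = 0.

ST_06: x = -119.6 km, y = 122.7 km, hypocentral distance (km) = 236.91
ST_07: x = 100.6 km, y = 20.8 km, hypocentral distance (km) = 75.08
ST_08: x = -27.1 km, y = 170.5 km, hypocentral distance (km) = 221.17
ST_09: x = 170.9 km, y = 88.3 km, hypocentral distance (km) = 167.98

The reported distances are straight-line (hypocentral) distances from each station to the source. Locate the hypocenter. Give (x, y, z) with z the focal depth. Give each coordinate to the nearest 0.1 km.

x ≈ 57.5 km, y ≈ -31.2 km, depth ≈ 32.8 km

Each station gives a sphere (x−x_i)² + (y−y_i)² + z² = d_i² (stations at z=0).
Subtracting the ST_06 sphere from ST_07 and ST_08: z² cancels, leaving linear equations in x and y:
440.4 x − 203.8 y = 31682.89
185.0 x + 95.6 y = 7655.39
Solving: x ≈ 57.503, y ≈ -31.200 km (keep extra digits for the depth step; rounded: 57.5, -31.2).
Then from the ST_06 sphere: z² = 236.91² − (x + 119.6)² − (y − 122.7)² with x = 57.503, y = -31.200, so z ≈ 32.797 ≈ 32.8 km.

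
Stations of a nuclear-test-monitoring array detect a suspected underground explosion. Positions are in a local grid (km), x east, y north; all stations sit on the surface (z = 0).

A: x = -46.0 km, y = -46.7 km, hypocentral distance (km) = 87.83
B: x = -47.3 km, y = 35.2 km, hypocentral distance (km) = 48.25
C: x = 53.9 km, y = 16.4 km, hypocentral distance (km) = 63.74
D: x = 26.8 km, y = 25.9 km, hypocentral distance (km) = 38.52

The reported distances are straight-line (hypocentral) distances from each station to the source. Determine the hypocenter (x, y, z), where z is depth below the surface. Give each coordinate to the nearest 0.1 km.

(-4.9, 27.8, 21.8)

Each station gives a sphere (x−x_i)² + (y−y_i)² + z² = d_i² (stations at z=0).
Subtracting the A sphere from B and C: z² cancels, leaving linear equations in x and y:
-2.6 x + 163.8 y = 4565.49
199.8 x + 126.2 y = 2528.60
Solving: x ≈ -4.900, y ≈ 27.795 km (keep extra digits for the depth step; rounded: -4.9, 27.8).
Then from the A sphere: z² = 87.83² − (x + 46.0)² − (y + 46.7)² with x = -4.900, y = 27.795, so z ≈ 21.804 ≈ 21.8 km.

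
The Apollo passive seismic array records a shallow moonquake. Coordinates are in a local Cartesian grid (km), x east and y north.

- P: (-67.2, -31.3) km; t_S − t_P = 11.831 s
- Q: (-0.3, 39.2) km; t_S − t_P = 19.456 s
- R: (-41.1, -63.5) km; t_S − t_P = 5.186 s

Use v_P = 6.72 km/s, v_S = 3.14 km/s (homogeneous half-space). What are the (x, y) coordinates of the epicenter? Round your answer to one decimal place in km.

-12.7 km east, -74.8 km north

Distance from S−P lag: d = Δt · v_P v_S / (v_P − v_S) = Δt · (6.72·3.14)/(6.72−3.14) ≈ 5.8941·Δt.
So d_P = 69.73, d_Q = 114.68, d_R = 30.57 km.
Circle about each station: (x + 67.2)² + (y + 31.3)² = 69.73²; (x + 0.3)² + (y − 39.2)² = 114.68²; (x + 41.1)² + (y + 63.5)² = 30.57².
Subtracting the P equation from the Q and R equations removes the quadratic terms:
133.8 x + 141.0 y = -12248.03
52.2 x − 64.4 y = 4153.68
Solving the 2×2 system: x ≈ -12.7, y ≈ -74.8 km.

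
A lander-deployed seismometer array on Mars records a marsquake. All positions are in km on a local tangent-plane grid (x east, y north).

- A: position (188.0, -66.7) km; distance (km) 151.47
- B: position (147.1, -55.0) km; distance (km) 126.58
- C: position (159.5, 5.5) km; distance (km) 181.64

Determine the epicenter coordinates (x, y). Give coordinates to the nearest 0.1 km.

Circle about each station: (x − 188.0)² + (y + 66.7)² = 151.47²; (x − 147.1)² + (y + 55.0)² = 126.58²; (x − 159.5)² + (y − 5.5)² = 181.64².
Subtracting pairs of circle equations eliminates x²+y² and gives linear equations (the radical axes):
-81.8 x + 23.4 y = -8208.82
-57.0 x + 144.4 y = -24372.32
Solving the 2×2 system: x ≈ 58.7, y ≈ -145.6 km.

58.7 km east, -145.6 km north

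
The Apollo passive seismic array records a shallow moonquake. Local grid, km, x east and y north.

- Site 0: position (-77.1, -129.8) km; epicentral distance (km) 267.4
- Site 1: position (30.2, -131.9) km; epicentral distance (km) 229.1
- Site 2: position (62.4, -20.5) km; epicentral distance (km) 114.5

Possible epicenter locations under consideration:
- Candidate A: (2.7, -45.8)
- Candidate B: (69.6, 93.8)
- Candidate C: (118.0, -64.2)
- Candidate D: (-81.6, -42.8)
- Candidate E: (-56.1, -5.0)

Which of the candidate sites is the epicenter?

For each candidate, compare |candidate − station| to the reported distance:
Candidate A: residuals Site 0 151.5, Site 1 138.7, Site 2 49.7 → max 151.5 km
Candidate B: residuals Site 0 0.0, Site 1 0.0, Site 2 0.0 → max 0.0 km
Candidate C: residuals Site 0 61.6, Site 1 118.2, Site 2 43.8 → max 118.2 km
Candidate D: residuals Site 0 180.3, Site 1 86.1, Site 2 31.2 → max 180.3 km
Candidate E: residuals Site 0 140.8, Site 1 75.6, Site 2 5.0 → max 140.8 km
Only Candidate B has all residuals ≈ 0.

Candidate B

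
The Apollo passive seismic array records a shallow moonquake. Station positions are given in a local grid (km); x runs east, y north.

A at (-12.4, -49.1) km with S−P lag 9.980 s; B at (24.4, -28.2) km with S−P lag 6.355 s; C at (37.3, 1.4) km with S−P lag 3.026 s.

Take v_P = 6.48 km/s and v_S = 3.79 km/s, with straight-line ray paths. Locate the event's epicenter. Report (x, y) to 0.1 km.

(34.7, 28.9)

Distance from S−P lag: d = Δt · v_P v_S / (v_P − v_S) = Δt · (6.48·3.79)/(6.48−3.79) ≈ 9.1298·Δt.
So d_A = 91.12, d_B = 58.02, d_C = 27.63 km.
Circle about each station: (x + 12.4)² + (y + 49.1)² = 91.12²; (x − 24.4)² + (y + 28.2)² = 58.02²; (x − 37.3)² + (y − 1.4)² = 27.63².
Subtracting the A equation from the B and C equations removes the quadratic terms:
73.6 x + 41.8 y = 3762.56
99.4 x + 101.0 y = 6368.12
Solving the 2×2 system: x ≈ 34.7, y ≈ 28.9 km.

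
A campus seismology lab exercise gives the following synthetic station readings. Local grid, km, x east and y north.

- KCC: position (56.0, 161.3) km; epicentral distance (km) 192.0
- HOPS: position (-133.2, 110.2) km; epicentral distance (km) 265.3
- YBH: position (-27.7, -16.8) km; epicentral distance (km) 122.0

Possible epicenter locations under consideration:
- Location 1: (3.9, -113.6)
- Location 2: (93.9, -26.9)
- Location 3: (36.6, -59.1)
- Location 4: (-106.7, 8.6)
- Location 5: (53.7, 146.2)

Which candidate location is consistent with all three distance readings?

For each candidate, compare |candidate − station| to the reported distance:
Location 1: residuals KCC 87.8, HOPS 2.8, YBH 20.2 → max 87.8 km
Location 2: residuals KCC 0.0, HOPS 0.0, YBH 0.0 → max 0.0 km
Location 3: residuals KCC 29.3, HOPS 25.5, YBH 45.0 → max 45.0 km
Location 4: residuals KCC 31.1, HOPS 160.3, YBH 39.0 → max 160.3 km
Location 5: residuals KCC 176.7, HOPS 75.0, YBH 60.2 → max 176.7 km
Only Location 2 has all residuals ≈ 0.

Location 2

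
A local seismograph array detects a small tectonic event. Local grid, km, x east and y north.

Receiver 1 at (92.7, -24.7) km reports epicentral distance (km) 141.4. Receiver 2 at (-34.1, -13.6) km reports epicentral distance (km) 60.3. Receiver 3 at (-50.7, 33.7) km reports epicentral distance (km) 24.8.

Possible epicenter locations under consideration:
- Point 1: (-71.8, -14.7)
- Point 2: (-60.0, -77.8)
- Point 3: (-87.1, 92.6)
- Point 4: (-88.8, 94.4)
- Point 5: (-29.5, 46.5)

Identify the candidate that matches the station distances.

For each candidate, compare |candidate − station| to the reported distance:
Point 1: residuals Receiver 1 23.4, Receiver 2 22.6, Receiver 3 28.0 → max 28.0 km
Point 2: residuals Receiver 1 20.3, Receiver 2 8.9, Receiver 3 87.1 → max 87.1 km
Point 3: residuals Receiver 1 73.3, Receiver 2 58.4, Receiver 3 44.4 → max 73.3 km
Point 4: residuals Receiver 1 75.7, Receiver 2 60.8, Receiver 3 46.9 → max 75.7 km
Point 5: residuals Receiver 1 0.0, Receiver 2 0.0, Receiver 3 0.0 → max 0.0 km
Only Point 5 has all residuals ≈ 0.

Point 5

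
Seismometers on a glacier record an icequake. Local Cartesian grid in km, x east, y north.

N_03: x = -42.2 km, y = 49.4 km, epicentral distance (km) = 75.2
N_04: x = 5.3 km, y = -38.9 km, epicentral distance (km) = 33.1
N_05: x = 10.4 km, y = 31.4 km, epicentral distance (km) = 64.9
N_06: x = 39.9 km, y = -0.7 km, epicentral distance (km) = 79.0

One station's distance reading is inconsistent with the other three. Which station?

N_06

Solve using three stations at a time. Using N_03, N_04, N_05 (subtract circle equations pairwise → linear system) gives (x, y) ≈ (-24.1, -23.6).
Distances from that point to each station vs reported:
  N_03: calculated 75.2 vs reported 75.2 → residual 0.0 km
  N_04: calculated 33.1 vs reported 33.1 → residual 0.0 km
  N_05: calculated 64.9 vs reported 64.9 → residual 0.0 km
  N_06: calculated 68.0 vs reported 79.0 → residual 11.0 km
N_03, N_04, N_05 are mutually consistent (residuals ≈ 0); N_06 is off by 11.0 km.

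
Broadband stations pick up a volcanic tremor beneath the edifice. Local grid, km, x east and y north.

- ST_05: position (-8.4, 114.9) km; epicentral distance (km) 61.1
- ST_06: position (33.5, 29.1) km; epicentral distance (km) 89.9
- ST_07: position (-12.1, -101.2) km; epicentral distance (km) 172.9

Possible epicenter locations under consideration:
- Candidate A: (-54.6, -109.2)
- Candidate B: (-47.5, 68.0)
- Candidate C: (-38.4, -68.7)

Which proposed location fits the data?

Candidate B

For each candidate, compare |candidate − station| to the reported distance:
Candidate A: residuals ST_05 167.7, ST_06 74.1, ST_07 129.7 → max 167.7 km
Candidate B: residuals ST_05 0.0, ST_06 0.0, ST_07 0.0 → max 0.0 km
Candidate C: residuals ST_05 124.9, ST_06 31.5, ST_07 131.1 → max 131.1 km
Only Candidate B has all residuals ≈ 0.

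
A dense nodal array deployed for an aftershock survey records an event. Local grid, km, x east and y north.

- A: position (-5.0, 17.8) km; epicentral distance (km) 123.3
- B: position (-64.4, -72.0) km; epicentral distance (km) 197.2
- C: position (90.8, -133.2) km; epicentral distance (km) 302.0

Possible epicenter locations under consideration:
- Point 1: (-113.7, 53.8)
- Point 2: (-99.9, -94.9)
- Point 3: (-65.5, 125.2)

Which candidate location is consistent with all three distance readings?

Point 3

For each candidate, compare |candidate − station| to the reported distance:
Point 1: residuals A 8.8, B 62.1, C 24.9 → max 62.1 km
Point 2: residuals A 24.0, B 155.0, C 107.5 → max 155.0 km
Point 3: residuals A 0.0, B 0.0, C 0.0 → max 0.0 km
Only Point 3 has all residuals ≈ 0.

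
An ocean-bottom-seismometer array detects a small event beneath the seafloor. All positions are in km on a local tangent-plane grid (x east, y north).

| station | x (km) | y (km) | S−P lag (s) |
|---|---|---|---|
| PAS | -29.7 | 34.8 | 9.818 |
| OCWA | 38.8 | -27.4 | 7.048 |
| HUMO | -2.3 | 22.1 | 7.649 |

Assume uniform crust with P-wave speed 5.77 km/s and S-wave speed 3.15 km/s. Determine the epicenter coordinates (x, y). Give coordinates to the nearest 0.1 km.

Distance from S−P lag: d = Δt · v_P v_S / (v_P − v_S) = Δt · (5.77·3.15)/(5.77−3.15) ≈ 6.9372·Δt.
So d_PAS = 68.11, d_OCWA = 48.89, d_HUMO = 53.06 km.
Circle about each station: (x + 29.7)² + (y − 34.8)² = 68.11²; (x − 38.8)² + (y + 27.4)² = 48.89²; (x + 2.3)² + (y − 22.1)² = 53.06².
Subtracting the PAS equation from the OCWA and HUMO equations removes the quadratic terms:
137.0 x − 124.4 y = 2411.81
54.8 x − 25.4 y = 224.18
Solving the 2×2 system: x ≈ -10.0, y ≈ -30.4 km.

-10.0 km east, -30.4 km north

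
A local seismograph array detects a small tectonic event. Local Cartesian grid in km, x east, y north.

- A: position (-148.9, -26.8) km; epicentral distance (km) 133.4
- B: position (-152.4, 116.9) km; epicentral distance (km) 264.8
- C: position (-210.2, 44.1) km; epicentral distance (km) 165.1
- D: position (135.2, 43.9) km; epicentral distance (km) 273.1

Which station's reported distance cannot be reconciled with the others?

C

Solve using three stations at a time. Using A, B, D (subtract circle equations pairwise → linear system) gives (x, y) ≈ (-71.1, -135.1).
Distances from that point to each station vs reported:
  A: calculated 133.4 vs reported 133.4 → residual 0.0 km
  B: calculated 264.8 vs reported 264.8 → residual 0.0 km
  C: calculated 226.9 vs reported 165.1 → residual 61.8 km
  D: calculated 273.1 vs reported 273.1 → residual 0.0 km
A, B, D are mutually consistent (residuals ≈ 0); C is off by 61.8 km.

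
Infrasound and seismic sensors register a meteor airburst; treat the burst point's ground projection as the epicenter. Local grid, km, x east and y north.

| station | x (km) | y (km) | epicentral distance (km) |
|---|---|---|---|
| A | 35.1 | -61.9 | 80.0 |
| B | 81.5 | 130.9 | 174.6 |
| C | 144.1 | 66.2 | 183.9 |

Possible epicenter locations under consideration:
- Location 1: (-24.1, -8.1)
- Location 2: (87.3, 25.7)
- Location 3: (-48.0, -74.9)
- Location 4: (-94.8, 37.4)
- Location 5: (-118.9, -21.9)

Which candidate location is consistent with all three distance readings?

Location 1

For each candidate, compare |candidate − station| to the reported distance:
Location 1: residuals A 0.0, B 0.0, C 0.0 → max 0.0 km
Location 2: residuals A 22.0, B 69.2, C 114.1 → max 114.1 km
Location 3: residuals A 4.1, B 68.6, C 54.5 → max 68.6 km
Location 4: residuals A 83.5, B 25.0, C 56.7 → max 83.5 km
Location 5: residuals A 79.1, B 77.4, C 93.5 → max 93.5 km
Only Location 1 has all residuals ≈ 0.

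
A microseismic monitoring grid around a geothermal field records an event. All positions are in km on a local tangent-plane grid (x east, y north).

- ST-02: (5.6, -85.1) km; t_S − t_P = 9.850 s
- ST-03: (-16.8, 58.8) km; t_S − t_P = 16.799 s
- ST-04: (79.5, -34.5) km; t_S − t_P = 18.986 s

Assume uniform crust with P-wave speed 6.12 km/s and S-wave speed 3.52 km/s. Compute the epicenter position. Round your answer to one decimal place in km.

x ≈ -74.2 km, y ≈ -68.0 km

Distance from S−P lag: d = Δt · v_P v_S / (v_P − v_S) = Δt · (6.12·3.52)/(6.12−3.52) ≈ 8.2855·Δt.
So d_ST-02 = 81.61, d_ST-03 = 139.19, d_ST-04 = 157.31 km.
Circle about each station: (x − 5.6)² + (y + 85.1)² = 81.61²; (x + 16.8)² + (y − 58.8)² = 139.19²; (x − 79.5)² + (y + 34.5)² = 157.31².
Subtracting the ST-02 equation from the ST-03 and ST-04 equations removes the quadratic terms:
-44.8 x + 287.8 y = -16247.35
147.8 x + 101.2 y = -17849.11
Solving the 2×2 system: x ≈ -74.2, y ≈ -68.0 km.
Check against ST-02 (with the unrounded x, y): √((x − 5.6)²+(y + 85.1)²) = 81.61 ≈ 81.61 km. ✓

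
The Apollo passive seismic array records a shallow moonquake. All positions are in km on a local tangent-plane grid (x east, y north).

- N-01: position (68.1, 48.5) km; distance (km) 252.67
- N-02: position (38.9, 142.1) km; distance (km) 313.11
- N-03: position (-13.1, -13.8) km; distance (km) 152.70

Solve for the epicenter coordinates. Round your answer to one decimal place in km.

(-104.0, -136.5)

Circle about each station: (x − 68.1)² + (y − 48.5)² = 252.67²; (x − 38.9)² + (y − 142.1)² = 313.11²; (x + 13.1)² + (y + 13.8)² = 152.70².
Subtracting the N-01 equation from the N-02 and N-03 equations removes the quadratic terms:
-58.4 x + 187.2 y = -19479.98
-162.4 x − 124.6 y = 33897.03
Solving the 2×2 system: x ≈ -104.0, y ≈ -136.5 km.
Check against N-01 (with the unrounded x, y): √((x − 68.1)²+(y − 48.5)²) = 252.67 ≈ 252.67 km. ✓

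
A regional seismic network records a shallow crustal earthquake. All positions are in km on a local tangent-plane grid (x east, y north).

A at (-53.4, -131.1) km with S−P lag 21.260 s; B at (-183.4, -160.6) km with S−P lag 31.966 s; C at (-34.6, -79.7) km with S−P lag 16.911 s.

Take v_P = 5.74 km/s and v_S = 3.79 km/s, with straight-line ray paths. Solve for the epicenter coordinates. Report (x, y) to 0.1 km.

Distance from S−P lag: d = Δt · v_P v_S / (v_P − v_S) = Δt · (5.74·3.79)/(5.74−3.79) ≈ 11.1562·Δt.
So d_A = 237.18, d_B = 356.62, d_C = 188.66 km.
Circle about each station: (x + 53.4)² + (y + 131.1)² = 237.18²; (x + 183.4)² + (y + 160.6)² = 356.62²; (x + 34.6)² + (y + 79.7)² = 188.66².
Subtracting pairs of circle equations eliminates x²+y² and gives linear equations (the radical axes):
-260.0 x − 59.0 y = -31534.32
37.6 x + 102.8 y = 8172.24
Solving the 2×2 system: x ≈ 112.6, y ≈ 38.3 km.

112.6 km east, 38.3 km north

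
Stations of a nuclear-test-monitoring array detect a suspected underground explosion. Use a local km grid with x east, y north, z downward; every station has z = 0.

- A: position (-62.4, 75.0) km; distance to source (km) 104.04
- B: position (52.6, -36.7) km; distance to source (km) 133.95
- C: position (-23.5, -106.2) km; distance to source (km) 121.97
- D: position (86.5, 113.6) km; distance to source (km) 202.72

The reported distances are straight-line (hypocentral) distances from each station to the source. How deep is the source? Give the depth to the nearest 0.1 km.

61.8 km

Each station gives a sphere (x−x_i)² + (y−y_i)² + z² = d_i² (stations at z=0).
Subtracting the A sphere from B and C: z² cancels, leaving linear equations in x and y:
230.0 x − 223.4 y = -12523.39
77.8 x − 362.4 y = -1740.43
Solving: x ≈ -62.901, y ≈ -8.701 km (keep extra digits for the depth step; rounded: -62.9, -8.7).
Then from the A sphere: z² = 104.04² − (x + 62.4)² − (y − 75.0)² with x = -62.901, y = -8.701, so z ≈ 61.792 ≈ 61.8 km.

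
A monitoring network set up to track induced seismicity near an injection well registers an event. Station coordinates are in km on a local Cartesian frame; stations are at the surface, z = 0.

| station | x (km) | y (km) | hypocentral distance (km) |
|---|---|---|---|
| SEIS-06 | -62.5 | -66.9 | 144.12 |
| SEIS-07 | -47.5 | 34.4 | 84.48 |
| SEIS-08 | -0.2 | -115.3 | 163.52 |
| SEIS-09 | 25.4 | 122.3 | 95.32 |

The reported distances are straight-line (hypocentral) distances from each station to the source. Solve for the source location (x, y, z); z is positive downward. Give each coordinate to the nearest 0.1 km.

x ≈ 22.3 km, y ≈ 39.6 km, depth ≈ 47.3 km

Each station gives a sphere (x−x_i)² + (y−y_i)² + z² = d_i² (stations at z=0).
Subtracting the SEIS-06 sphere from SEIS-07 and SEIS-08: z² cancels, leaving linear equations in x and y:
30.0 x + 202.6 y = 8691.45
124.6 x − 96.8 y = -1055.95
Solving: x ≈ 22.289, y ≈ 39.599 km (keep extra digits for the depth step; rounded: 22.3, 39.6).
Then from the SEIS-06 sphere: z² = 144.12² − (x + 62.5)² − (y + 66.9)² with x = 22.289, y = 39.599, so z ≈ 47.322 ≈ 47.3 km.
Check against SEIS-09 (with the unrounded solution): distance 95.33 ≈ 95.32 km. ✓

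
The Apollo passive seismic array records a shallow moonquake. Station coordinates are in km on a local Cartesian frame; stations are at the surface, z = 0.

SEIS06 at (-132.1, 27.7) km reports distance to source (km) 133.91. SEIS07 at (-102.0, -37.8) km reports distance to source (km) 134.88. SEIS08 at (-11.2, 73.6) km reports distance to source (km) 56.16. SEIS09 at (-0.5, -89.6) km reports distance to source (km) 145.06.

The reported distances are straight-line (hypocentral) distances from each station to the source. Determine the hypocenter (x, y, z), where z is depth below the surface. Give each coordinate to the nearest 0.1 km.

Each station gives a sphere (x−x_i)² + (y−y_i)² + z² = d_i² (stations at z=0).
Subtracting the SEIS06 sphere from SEIS07 and SEIS08: z² cancels, leaving linear equations in x and y:
60.2 x − 131.0 y = -6645.59
241.8 x + 91.8 y = 2102.64
Solving: x ≈ -8.995, y ≈ 46.596 km (keep extra digits for the depth step; rounded: -9.0, 46.6).
Then from the SEIS06 sphere: z² = 133.91² − (x + 132.1)² − (y − 27.7)² with x = -8.995, y = 46.596, so z ≈ 49.193 ≈ 49.2 km.

x ≈ -9.0 km, y ≈ 46.6 km, depth ≈ 49.2 km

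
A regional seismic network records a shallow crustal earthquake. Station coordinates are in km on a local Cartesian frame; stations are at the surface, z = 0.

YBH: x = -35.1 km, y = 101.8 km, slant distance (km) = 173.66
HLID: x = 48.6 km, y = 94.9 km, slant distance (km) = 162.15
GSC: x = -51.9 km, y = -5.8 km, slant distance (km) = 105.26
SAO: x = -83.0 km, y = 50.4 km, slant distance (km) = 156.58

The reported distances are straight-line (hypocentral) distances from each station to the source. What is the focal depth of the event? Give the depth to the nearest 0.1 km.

depth ≈ 65.4 km

Each station gives a sphere (x−x_i)² + (y−y_i)² + z² = d_i² (stations at z=0).
Subtracting the YBH sphere from HLID and GSC: z² cancels, leaving linear equations in x and y:
167.4 x − 13.8 y = 3637.89
-33.6 x − 215.2 y = 10210.13
Solving: x ≈ 17.594, y ≈ -50.192 km (keep extra digits for the depth step; rounded: 17.6, -50.2).
Then from the YBH sphere: z² = 173.66² − (x + 35.1)² − (y − 101.8)² with x = 17.594, y = -50.192, so z ≈ 65.418 ≈ 65.4 km.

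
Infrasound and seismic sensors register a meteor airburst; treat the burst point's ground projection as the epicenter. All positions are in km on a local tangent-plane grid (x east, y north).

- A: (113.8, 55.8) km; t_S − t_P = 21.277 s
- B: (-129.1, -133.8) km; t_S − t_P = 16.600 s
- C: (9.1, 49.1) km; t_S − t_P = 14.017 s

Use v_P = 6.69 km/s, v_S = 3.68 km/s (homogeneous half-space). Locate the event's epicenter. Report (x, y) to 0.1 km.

Distance from S−P lag: d = Δt · v_P v_S / (v_P − v_S) = Δt · (6.69·3.68)/(6.69−3.68) ≈ 8.1791·Δt.
So d_A = 174.03, d_B = 135.77, d_C = 114.65 km.
Circle about each station: (x − 113.8)² + (y − 55.8)² = 174.03²; (x + 129.1)² + (y + 133.8)² = 135.77²; (x − 9.1)² + (y − 49.1)² = 114.65².
Subtracting the A equation from the B and C equations removes the quadratic terms:
-485.8 x − 379.2 y = 30358.12
-209.4 x − 13.4 y = 3571.36
Solving the 2×2 system: x ≈ -13.0, y ≈ -63.4 km.

-13.0 km east, -63.4 km north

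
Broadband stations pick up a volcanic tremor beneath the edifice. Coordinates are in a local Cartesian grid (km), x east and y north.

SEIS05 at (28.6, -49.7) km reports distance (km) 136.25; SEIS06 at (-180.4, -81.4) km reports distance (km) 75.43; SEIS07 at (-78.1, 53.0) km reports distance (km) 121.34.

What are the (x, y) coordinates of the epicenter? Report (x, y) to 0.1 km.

-106.8 km east, -64.9 km north

Circle about each station: (x − 28.6)² + (y + 49.7)² = 136.25²; (x + 180.4)² + (y + 81.4)² = 75.43²; (x + 78.1)² + (y − 53.0)² = 121.34².
Subtracting pairs of circle equations eliminates x²+y² and gives linear equations (the radical axes):
-418.0 x − 63.4 y = 48756.45
-213.4 x + 205.4 y = 9461.23
Solving the 2×2 system: x ≈ -106.8, y ≈ -64.9 km.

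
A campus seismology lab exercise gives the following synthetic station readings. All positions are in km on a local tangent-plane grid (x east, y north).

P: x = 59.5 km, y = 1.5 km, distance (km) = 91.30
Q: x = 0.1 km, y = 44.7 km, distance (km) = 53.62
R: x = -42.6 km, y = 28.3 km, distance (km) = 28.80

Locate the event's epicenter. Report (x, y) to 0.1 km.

Circle about each station: (x − 59.5)² + (y − 1.5)² = 91.30²; (x − 0.1)² + (y − 44.7)² = 53.62²; (x + 42.6)² + (y − 28.3)² = 28.80².
Subtracting pairs of circle equations eliminates x²+y² and gives linear equations (the radical axes):
-118.8 x + 86.4 y = 3916.19
-204.2 x + 53.6 y = 6579.40
Solving the 2×2 system: x ≈ -31.8, y ≈ 1.6 km.

(-31.8, 1.6)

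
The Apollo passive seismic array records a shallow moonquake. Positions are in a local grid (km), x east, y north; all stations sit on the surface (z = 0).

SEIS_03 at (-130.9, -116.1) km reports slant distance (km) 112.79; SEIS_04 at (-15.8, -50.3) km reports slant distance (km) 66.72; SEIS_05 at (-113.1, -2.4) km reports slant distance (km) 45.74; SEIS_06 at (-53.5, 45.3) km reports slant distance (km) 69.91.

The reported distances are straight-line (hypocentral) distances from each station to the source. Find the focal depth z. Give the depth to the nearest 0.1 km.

Each station gives a sphere (x−x_i)² + (y−y_i)² + z² = d_i² (stations at z=0).
Subtracting the SEIS_03 sphere from SEIS_04 and SEIS_05: z² cancels, leaving linear equations in x and y:
230.2 x + 131.6 y = -19564.26
35.6 x + 227.4 y = -7187.21
Solving: x ≈ -73.498, y ≈ -20.100 km (keep extra digits for the depth step; rounded: -73.5, -20.1).
Then from the SEIS_03 sphere: z² = 112.79² − (x + 130.9)² − (y + 116.1)² with x = -73.498, y = -20.100, so z ≈ 14.512 ≈ 14.5 km.
Check against SEIS_06 (with the unrounded solution): distance 69.91 ≈ 69.91 km. ✓

14.5 km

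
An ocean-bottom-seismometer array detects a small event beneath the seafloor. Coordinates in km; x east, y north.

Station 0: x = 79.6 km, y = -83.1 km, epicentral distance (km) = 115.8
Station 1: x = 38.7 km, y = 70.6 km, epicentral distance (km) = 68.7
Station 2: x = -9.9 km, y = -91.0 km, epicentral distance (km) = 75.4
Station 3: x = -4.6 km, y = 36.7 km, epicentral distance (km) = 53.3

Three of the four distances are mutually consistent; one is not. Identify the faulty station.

Solve using three stations at a time. Using Station 0, Station 2, Station 3 (subtract circle equations pairwise → linear system) gives (x, y) ≈ (-14.6, -15.7).
Distances from that point to each station vs reported:
  Station 0: calculated 115.8 vs reported 115.8 → residual 0.0 km
  Station 1: calculated 101.4 vs reported 68.7 → residual 32.7 km
  Station 2: calculated 75.4 vs reported 75.4 → residual 0.0 km
  Station 3: calculated 53.4 vs reported 53.3 → residual 0.1 km
Station 0, Station 2, Station 3 are mutually consistent (residuals ≈ 0); Station 1 is off by 32.7 km.

Station 1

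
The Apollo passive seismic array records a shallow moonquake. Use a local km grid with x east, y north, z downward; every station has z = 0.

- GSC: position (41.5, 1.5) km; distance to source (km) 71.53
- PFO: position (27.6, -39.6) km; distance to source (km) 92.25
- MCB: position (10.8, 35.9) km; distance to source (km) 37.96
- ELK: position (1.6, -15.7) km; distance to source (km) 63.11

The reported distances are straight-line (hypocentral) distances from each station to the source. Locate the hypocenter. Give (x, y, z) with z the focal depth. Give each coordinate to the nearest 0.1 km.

(-12.1, 38.0, 30.2)

Each station gives a sphere (x−x_i)² + (y−y_i)² + z² = d_i² (stations at z=0).
Subtracting the GSC sphere from PFO and MCB: z² cancels, leaving linear equations in x and y:
-27.8 x − 82.2 y = -2788.10
-61.4 x + 68.8 y = 3356.53
Solving: x ≈ -12.082, y ≈ 38.005 km (keep extra digits for the depth step; rounded: -12.1, 38.0).
Then from the GSC sphere: z² = 71.53² − (x − 41.5)² − (y − 1.5)² with x = -12.082, y = 38.005, so z ≈ 30.214 ≈ 30.2 km.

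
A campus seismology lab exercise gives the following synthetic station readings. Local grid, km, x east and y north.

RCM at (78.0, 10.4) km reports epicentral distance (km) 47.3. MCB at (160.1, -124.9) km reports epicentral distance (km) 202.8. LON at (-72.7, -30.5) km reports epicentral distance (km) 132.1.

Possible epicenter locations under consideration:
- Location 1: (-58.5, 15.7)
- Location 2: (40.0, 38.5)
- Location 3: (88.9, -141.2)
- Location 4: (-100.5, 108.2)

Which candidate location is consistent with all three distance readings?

For each candidate, compare |candidate − station| to the reported distance:
Location 1: residuals RCM 89.3, MCB 57.1, LON 83.8 → max 89.3 km
Location 2: residuals RCM 0.0, MCB 0.0, LON 0.0 → max 0.0 km
Location 3: residuals RCM 104.7, MCB 129.8, LON 63.8 → max 129.8 km
Location 4: residuals RCM 156.2, MCB 146.8, LON 9.4 → max 156.2 km
Only Location 2 has all residuals ≈ 0.

Location 2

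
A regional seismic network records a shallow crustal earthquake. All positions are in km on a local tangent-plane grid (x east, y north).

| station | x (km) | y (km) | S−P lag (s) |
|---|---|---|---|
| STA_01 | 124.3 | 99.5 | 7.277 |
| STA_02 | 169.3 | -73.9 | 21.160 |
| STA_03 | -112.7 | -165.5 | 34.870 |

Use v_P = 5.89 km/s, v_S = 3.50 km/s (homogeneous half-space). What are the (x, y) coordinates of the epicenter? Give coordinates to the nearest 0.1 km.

Distance from S−P lag: d = Δt · v_P v_S / (v_P − v_S) = Δt · (5.89·3.50)/(5.89−3.50) ≈ 8.6255·Δt.
So d_STA_01 = 62.77, d_STA_02 = 182.52, d_STA_03 = 300.77 km.
Circle about each station: (x − 124.3)² + (y − 99.5)² = 62.77²; (x − 169.3)² + (y + 73.9)² = 182.52²; (x + 112.7)² + (y + 165.5)² = 300.77².
Subtracting pairs of circle equations eliminates x²+y² and gives linear equations (the radical axes):
90.0 x − 346.8 y = -20600.52
-474.0 x − 530.0 y = -71781.72
Solving the 2×2 system: x ≈ 65.9, y ≈ 76.5 km.
Check against STA_01 (with the unrounded x, y): √((x − 124.3)²+(y − 99.5)²) = 62.77 ≈ 62.77 km. ✓

x ≈ 65.9 km, y ≈ 76.5 km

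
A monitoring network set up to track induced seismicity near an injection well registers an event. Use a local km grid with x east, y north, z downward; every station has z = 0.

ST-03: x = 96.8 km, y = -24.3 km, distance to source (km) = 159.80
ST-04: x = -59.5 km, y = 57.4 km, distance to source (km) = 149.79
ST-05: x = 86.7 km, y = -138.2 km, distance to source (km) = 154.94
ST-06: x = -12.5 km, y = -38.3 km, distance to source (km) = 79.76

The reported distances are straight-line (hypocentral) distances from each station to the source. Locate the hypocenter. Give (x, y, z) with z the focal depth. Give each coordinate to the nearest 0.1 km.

(-39.8, -76.3, 64.6)

Each station gives a sphere (x−x_i)² + (y−y_i)² + z² = d_i² (stations at z=0).
Subtracting the ST-03 sphere from ST-04 and ST-05: z² cancels, leaving linear equations in x and y:
-312.6 x + 163.4 y = -26.72
-20.2 x − 227.8 y = 18185.04
Solving: x ≈ -39.797, y ≈ -76.300 km (keep extra digits for the depth step; rounded: -39.8, -76.3).
Then from the ST-03 sphere: z² = 159.80² − (x − 96.8)² − (y + 24.3)² with x = -39.797, y = -76.300, so z ≈ 64.601 ≈ 64.6 km.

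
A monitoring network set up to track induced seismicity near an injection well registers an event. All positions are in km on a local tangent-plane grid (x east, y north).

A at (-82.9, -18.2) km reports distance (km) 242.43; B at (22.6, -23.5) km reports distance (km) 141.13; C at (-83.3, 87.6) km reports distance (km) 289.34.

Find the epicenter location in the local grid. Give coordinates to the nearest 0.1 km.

Circle about each station: (x + 82.9)² + (y + 18.2)² = 242.43²; (x − 22.6)² + (y + 23.5)² = 141.13²; (x + 83.3)² + (y − 87.6)² = 289.34².
Subtracting the A equation from the B and C equations removes the quadratic terms:
211.0 x − 10.6 y = 32713.99
-0.8 x + 211.6 y = -17536.33
Solving the 2×2 system: x ≈ 150.9, y ≈ -82.3 km.

x ≈ 150.9 km, y ≈ -82.3 km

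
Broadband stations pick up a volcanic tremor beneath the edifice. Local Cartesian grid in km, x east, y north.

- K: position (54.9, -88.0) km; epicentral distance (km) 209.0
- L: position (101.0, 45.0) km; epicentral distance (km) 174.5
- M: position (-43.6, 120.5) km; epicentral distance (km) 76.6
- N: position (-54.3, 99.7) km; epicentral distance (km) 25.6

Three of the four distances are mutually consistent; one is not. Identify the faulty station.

Solve using three stations at a time. Using K, L, N (subtract circle equations pairwise → linear system) gives (x, y) ≈ (-70.0, 79.5).
Distances from that point to each station vs reported:
  K: calculated 209.0 vs reported 209.0 → residual 0.0 km
  L: calculated 174.5 vs reported 174.5 → residual 0.0 km
  M: calculated 48.8 vs reported 76.6 → residual 27.8 km
  N: calculated 25.6 vs reported 25.6 → residual 0.0 km
K, L, N are mutually consistent (residuals ≈ 0); M is off by 27.8 km.

M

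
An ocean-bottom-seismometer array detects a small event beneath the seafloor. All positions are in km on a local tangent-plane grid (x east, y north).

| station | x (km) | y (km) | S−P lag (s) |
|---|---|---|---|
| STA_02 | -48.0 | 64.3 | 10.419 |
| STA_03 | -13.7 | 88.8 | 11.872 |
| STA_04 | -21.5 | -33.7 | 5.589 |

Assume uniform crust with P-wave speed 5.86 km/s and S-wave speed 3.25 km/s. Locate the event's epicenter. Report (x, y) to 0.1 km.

Distance from S−P lag: d = Δt · v_P v_S / (v_P − v_S) = Δt · (5.86·3.25)/(5.86−3.25) ≈ 7.2969·Δt.
So d_STA_02 = 76.03, d_STA_03 = 86.63, d_STA_04 = 40.78 km.
Circle about each station: (x + 48.0)² + (y − 64.3)² = 76.03²; (x + 13.7)² + (y − 88.8)² = 86.63²; (x + 21.5)² + (y + 33.7)² = 40.78².
Subtracting the STA_02 equation from the STA_03 and STA_04 equations removes the quadratic terms:
68.6 x + 49.0 y = -89.56
53.0 x − 196.0 y = -723.00
Solving the 2×2 system: x ≈ -3.3, y ≈ 2.8 km.
Check against STA_02 (with the unrounded x, y): √((x + 48.0)²+(y − 64.3)²) = 76.03 ≈ 76.03 km. ✓

-3.3 km east, 2.8 km north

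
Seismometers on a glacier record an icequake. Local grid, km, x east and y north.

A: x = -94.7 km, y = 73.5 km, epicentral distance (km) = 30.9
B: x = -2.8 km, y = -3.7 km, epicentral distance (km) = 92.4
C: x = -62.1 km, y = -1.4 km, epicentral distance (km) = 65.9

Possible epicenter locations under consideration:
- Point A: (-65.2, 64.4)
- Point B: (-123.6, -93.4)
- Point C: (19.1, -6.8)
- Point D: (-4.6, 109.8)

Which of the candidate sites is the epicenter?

Point A

For each candidate, compare |candidate − station| to the reported distance:
Point A: residuals A 0.0, B 0.0, C 0.0 → max 0.0 km
Point B: residuals A 138.5, B 58.1, C 44.8 → max 138.5 km
Point C: residuals A 108.4, B 70.3, C 15.5 → max 108.4 km
Point D: residuals A 66.2, B 21.1, C 59.3 → max 66.2 km
Only Point A has all residuals ≈ 0.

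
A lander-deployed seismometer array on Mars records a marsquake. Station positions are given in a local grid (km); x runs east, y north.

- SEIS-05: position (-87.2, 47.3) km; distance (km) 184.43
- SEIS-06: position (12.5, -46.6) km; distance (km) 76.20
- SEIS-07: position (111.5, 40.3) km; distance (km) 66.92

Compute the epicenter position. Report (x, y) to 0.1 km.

(84.2, -20.8)

Circle about each station: (x + 87.2)² + (y − 47.3)² = 184.43²; (x − 12.5)² + (y + 46.6)² = 76.20²; (x − 111.5)² + (y − 40.3)² = 66.92².
Subtracting pairs of circle equations eliminates x²+y² and gives linear equations (the radical axes):
199.4 x − 187.8 y = 20694.66
397.4 x − 14.0 y = 33751.35
Solving the 2×2 system: x ≈ 84.2, y ≈ -20.8 km.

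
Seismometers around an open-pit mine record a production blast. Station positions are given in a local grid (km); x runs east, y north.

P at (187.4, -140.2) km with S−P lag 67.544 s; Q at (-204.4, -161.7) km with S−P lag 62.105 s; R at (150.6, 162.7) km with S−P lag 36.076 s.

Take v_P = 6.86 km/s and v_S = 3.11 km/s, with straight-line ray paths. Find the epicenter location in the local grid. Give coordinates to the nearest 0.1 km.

(-54.6, 158.3)

Distance from S−P lag: d = Δt · v_P v_S / (v_P − v_S) = Δt · (6.86·3.11)/(6.86−3.11) ≈ 5.6892·Δt.
So d_P = 384.27, d_Q = 353.33, d_R = 205.24 km.
Circle about each station: (x − 187.4)² + (y + 140.2)² = 384.27²; (x + 204.4)² + (y + 161.7)² = 353.33²; (x − 150.6)² + (y − 162.7)² = 205.24².
Subtracting the P equation from the Q and R equations removes the quadratic terms:
-783.6 x − 43.0 y = 35972.79
-73.6 x + 605.8 y = 99916.83
Solving the 2×2 system: x ≈ -54.6, y ≈ 158.3 km.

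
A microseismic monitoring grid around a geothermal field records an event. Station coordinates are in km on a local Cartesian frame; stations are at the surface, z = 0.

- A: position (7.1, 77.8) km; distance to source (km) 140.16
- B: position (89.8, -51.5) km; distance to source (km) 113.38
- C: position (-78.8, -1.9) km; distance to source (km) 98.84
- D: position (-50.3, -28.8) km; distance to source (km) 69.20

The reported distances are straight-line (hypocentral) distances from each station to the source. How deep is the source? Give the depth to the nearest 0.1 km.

Each station gives a sphere (x−x_i)² + (y−y_i)² + z² = d_i² (stations at z=0).
Subtracting the A sphere from B and C: z² cancels, leaving linear equations in x and y:
165.4 x − 258.6 y = 11402.84
-171.8 x − 159.4 y = 9985.28
Solving: x ≈ -10.800, y ≈ -51.002 km (keep extra digits for the depth step; rounded: -10.8, -51.0).
Then from the A sphere: z² = 140.16² − (x − 7.1)² − (y − 77.8)² with x = -10.800, y = -51.002, so z ≈ 52.292 ≈ 52.3 km.

z ≈ 52.3 km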